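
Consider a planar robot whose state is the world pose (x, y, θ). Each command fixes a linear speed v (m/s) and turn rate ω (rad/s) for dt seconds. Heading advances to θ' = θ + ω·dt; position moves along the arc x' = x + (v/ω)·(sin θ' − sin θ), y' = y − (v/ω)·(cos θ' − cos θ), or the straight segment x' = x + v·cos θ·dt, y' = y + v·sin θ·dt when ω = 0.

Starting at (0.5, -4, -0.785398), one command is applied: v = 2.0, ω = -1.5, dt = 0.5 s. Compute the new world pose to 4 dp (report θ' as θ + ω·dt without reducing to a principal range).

θ' = -0.7854 + -1.5·0.5 = -1.5354
R = v/ω = 2.0/-1.5 = -1.3333
x' = 0.5 + -1.3333·(sin -1.5354 − sin -0.7854) = 0.8897
y' = -4 − -1.3333·(cos -1.5354 − cos -0.7854) = -4.8956

(0.8897, -4.8956, -1.5354)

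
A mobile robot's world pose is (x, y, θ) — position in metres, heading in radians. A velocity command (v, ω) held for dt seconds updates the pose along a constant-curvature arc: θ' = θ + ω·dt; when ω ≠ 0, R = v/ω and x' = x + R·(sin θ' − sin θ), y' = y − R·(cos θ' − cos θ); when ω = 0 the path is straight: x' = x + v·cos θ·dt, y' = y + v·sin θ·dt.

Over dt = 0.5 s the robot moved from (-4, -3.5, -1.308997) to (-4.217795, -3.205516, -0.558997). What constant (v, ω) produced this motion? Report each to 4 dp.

v = -0.7500, ω = 1.5000

Δθ = -0.558997 − -1.308997 = 0.750000
ω = Δθ/dt = 0.750000/0.5 = 1.5000
R = −Δy/(cos θ' − cos θ) = -0.5000
v = R·ω = -0.5000·1.5000 = -0.7500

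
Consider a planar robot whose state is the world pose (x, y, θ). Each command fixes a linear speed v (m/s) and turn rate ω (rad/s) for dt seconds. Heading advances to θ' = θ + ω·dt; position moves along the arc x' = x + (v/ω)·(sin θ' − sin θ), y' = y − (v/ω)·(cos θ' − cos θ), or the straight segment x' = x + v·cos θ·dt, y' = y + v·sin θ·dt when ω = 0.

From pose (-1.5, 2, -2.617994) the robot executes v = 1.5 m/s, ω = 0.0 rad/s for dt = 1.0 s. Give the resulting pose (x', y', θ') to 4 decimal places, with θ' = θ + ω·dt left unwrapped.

θ' = -2.6180 + 0.0·1.0 = -2.6180
ω = 0 → straight: x' = -1.5 + 1.5·cos(-2.6180)·1.0 = -2.7990
y' = 2 + 1.5·sin(-2.6180)·1.0 = 1.2500

(-2.7990, 1.2500, -2.6180)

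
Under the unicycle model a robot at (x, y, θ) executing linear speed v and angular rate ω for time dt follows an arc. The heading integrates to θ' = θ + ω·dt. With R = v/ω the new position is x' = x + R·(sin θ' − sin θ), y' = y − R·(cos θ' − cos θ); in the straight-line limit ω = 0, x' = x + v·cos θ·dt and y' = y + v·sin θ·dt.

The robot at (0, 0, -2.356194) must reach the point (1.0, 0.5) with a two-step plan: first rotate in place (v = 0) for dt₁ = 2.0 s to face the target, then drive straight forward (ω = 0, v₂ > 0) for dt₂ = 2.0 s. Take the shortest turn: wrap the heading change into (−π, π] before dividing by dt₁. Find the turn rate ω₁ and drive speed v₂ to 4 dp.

ω₁ = 1.4099, v₂ = 0.5590

heading to target = atan2(0.5−0, 1−0) = 0.4636
Δθ = wrap(0.4636 − -2.3562) = 2.8198; ω₁ = Δθ/dt₁ = 1.4099
distance = √((1−0)² + (0.5−0)²) = 1.1180; v₂ = distance/dt₂ = 0.5590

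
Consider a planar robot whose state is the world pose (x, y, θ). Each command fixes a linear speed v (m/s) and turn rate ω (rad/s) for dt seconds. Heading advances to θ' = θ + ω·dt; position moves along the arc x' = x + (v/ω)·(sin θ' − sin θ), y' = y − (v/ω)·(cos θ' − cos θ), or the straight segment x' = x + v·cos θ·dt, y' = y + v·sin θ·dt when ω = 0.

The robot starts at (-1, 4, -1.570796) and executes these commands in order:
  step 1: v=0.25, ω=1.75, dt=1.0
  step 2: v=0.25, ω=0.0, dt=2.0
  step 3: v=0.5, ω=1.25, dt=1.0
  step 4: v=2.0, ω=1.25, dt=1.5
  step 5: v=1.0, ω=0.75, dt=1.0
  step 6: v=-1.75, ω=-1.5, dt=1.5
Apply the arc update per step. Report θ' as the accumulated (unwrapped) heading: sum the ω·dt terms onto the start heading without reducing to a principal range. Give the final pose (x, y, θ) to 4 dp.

(-0.6390, 5.1464, 1.8042)

step 1: θ'=0.1792 (R=0.1429) → pose (-0.8317, 3.8594, 0.1792)
step 2: θ'=0.1792 (straight) → pose (-0.3397, 3.9486, 0.1792)
step 3: θ'=1.4292 (R=0.4000) → pose (-0.0150, 4.2857, 1.4292)
step 4: θ'=3.3042 (R=1.6000) → pose (-1.8580, 6.0904, 3.3042)
step 5: θ'=4.0542 (R=1.3333) → pose (-2.6970, 5.5902, 4.0542)
step 6: θ'=1.8042 (R=1.1667) → pose (-0.6390, 5.1464, 1.8042)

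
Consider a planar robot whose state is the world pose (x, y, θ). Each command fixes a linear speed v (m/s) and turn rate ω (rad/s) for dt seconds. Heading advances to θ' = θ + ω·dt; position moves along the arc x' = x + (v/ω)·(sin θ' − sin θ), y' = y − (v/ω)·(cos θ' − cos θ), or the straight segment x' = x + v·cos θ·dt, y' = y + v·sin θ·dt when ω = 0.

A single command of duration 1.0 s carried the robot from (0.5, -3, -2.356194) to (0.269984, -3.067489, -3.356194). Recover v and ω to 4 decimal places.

v = 0.2500, ω = -1.0000

Δθ = -3.356194 − -2.356194 = -1.000000
ω = Δθ/dt = -1.000000/1.0 = -1.0000
R = Δx/(sin θ' − sin θ) = -0.2500
v = R·ω = -0.2500·-1.0000 = 0.2500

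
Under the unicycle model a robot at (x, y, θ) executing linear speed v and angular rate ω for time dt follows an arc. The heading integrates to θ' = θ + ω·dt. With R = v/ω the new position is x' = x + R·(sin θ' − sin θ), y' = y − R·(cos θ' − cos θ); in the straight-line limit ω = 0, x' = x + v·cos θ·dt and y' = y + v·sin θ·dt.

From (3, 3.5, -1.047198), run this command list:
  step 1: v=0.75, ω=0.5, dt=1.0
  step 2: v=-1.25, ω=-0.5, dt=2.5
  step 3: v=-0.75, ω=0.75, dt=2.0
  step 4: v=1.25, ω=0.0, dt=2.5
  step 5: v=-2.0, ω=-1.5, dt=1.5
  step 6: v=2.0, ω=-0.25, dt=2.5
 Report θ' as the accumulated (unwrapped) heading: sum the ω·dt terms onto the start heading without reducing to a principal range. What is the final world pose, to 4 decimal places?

step 1: θ'=-0.5472 (R=1.5000) → pose (3.5186, 2.9690, -0.5472)
step 2: θ'=-1.7972 (R=2.5000) → pose (2.3831, 5.6652, -1.7972)
step 3: θ'=-0.2972 (R=-1.0000) → pose (1.7015, 6.8458, -0.2972)
step 4: θ'=-0.2972 (straight) → pose (4.6895, 5.9307, -0.2972)
step 5: θ'=-2.5472 (R=1.3333) → pose (4.3333, 8.3102, -2.5472)
step 6: θ'=-3.1722 (R=-8.0000) → pose (-0.3916, 6.9418, -3.1722)

(-0.3916, 6.9418, -3.1722)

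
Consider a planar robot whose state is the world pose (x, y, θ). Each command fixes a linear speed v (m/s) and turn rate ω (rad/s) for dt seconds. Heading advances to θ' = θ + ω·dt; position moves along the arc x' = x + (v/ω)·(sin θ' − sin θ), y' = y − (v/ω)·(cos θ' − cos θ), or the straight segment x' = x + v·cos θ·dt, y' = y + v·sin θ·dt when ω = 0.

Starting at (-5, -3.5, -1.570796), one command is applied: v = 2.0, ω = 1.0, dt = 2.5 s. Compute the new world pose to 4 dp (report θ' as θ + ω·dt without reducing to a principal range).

θ' = -1.5708 + 1.0·2.5 = 0.9292
R = v/ω = 2.0/1.0 = 2.0000
x' = -5 + 2.0000·(sin 0.9292 − sin -1.5708) = -1.3977
y' = -3.5 − 2.0000·(cos 0.9292 − cos -1.5708) = -4.6969

(-1.3977, -4.6969, 0.9292)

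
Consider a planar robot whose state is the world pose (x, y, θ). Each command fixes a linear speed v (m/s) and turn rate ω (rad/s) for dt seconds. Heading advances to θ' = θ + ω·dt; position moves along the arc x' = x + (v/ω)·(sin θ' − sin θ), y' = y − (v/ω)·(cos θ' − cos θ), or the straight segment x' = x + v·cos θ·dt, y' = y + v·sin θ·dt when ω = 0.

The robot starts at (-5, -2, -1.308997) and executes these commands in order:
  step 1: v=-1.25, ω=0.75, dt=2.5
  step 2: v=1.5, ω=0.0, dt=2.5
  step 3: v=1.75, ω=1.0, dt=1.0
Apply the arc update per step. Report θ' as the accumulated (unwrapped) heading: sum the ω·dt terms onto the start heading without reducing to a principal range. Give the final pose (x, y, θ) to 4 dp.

(-3.5269, 2.4551, 1.5660)

step 1: θ'=0.5660 (R=-1.6667) → pose (-7.5036, -1.0246, 0.5660)
step 2: θ'=0.5660 (straight) → pose (-4.3385, 0.9864, 0.5660)
step 3: θ'=1.5660 (R=1.7500) → pose (-3.5269, 2.4551, 1.5660)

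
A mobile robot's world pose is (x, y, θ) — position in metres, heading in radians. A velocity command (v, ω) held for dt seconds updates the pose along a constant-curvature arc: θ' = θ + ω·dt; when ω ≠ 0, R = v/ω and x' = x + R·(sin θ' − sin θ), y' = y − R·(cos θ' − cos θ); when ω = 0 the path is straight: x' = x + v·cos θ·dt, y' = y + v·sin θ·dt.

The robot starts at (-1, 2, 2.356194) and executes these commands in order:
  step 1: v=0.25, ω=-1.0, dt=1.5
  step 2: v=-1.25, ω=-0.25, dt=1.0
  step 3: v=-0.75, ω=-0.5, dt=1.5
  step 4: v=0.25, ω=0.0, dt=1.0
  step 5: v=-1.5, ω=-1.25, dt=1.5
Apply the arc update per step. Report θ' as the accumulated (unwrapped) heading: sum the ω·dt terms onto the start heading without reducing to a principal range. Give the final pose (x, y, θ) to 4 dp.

step 1: θ'=0.8562 (R=-0.2500) → pose (-1.0121, 2.3406, 0.8562)
step 2: θ'=0.6062 (R=5.0000) → pose (-1.9401, 1.5081, 0.6062)
step 3: θ'=-0.1438 (R=1.5000) → pose (-3.0097, 1.2563, -0.1438)
step 4: θ'=-0.1438 (straight) → pose (-2.7623, 1.2205, -0.1438)
step 5: θ'=-2.0188 (R=1.2000) → pose (-3.6719, 2.9279, -2.0188)

(-3.6719, 2.9279, -2.0188)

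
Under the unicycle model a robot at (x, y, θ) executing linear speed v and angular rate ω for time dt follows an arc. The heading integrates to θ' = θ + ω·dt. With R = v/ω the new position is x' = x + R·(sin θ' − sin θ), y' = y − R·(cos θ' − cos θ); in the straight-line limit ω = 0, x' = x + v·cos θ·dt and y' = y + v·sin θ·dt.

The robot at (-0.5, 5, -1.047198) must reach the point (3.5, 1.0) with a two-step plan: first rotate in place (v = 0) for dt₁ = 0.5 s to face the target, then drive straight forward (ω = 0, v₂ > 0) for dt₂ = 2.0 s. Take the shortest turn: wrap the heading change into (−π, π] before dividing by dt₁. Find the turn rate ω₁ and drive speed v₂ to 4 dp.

ω₁ = 0.5236, v₂ = 2.8284

heading to target = atan2(1−5, 3.5−-0.5) = -0.7854
Δθ = wrap(-0.7854 − -1.0472) = 0.2618; ω₁ = Δθ/dt₁ = 0.5236
distance = √((3.5−-0.5)² + (1−5)²) = 5.6569; v₂ = distance/dt₂ = 2.8284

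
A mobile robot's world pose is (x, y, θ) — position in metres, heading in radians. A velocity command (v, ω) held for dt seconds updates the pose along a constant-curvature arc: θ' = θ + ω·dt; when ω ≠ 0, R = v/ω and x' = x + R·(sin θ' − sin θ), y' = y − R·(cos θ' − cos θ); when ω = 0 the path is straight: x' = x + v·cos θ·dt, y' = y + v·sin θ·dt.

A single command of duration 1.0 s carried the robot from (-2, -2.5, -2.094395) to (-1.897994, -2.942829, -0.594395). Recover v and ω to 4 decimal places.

v = 0.5000, ω = 1.5000

Δθ = -0.594395 − -2.094395 = 1.500000
ω = Δθ/dt = 1.500000/1.0 = 1.5000
R = −Δy/(cos θ' − cos θ) = 0.3333
v = R·ω = 0.3333·1.5000 = 0.5000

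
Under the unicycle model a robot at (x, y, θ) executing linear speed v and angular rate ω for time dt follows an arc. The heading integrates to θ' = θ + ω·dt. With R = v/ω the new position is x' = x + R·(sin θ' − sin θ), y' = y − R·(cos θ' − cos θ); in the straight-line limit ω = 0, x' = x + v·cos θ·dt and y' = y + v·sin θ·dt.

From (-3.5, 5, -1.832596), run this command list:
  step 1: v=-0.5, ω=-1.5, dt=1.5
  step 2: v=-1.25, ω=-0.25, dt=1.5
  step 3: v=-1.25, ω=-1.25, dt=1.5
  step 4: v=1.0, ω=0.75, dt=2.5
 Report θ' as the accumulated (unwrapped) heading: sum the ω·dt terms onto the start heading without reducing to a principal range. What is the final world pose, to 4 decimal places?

step 1: θ'=-4.0826 (R=0.3333) → pose (-2.9086, 5.1101, -4.0826)
step 2: θ'=-4.4576 (R=5.0000) → pose (-2.1108, 3.4254, -4.4576)
step 3: θ'=-6.3326 (R=1.0000) → pose (-3.1279, 2.1746, -6.3326)
step 4: θ'=-4.4576 (R=1.3333) → pose (-1.7718, 3.8423, -4.4576)

(-1.7718, 3.8423, -4.4576)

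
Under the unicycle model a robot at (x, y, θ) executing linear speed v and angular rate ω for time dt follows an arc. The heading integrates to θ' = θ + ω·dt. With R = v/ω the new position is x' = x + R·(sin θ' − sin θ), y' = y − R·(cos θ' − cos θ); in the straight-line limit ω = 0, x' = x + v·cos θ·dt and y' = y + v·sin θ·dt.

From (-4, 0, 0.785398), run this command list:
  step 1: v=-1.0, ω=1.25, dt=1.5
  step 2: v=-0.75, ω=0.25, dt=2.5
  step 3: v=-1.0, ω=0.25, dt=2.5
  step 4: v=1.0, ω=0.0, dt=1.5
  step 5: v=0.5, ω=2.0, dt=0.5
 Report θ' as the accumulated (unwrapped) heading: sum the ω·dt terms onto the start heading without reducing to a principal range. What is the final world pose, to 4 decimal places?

step 1: θ'=2.6604 (R=-0.8000) → pose (-3.8046, -1.2748, 2.6604)
step 2: θ'=3.2854 (R=-3.0000) → pose (-1.9861, -1.5845, 3.2854)
step 3: θ'=3.9104 (R=-4.0000) → pose (0.2217, -0.5008, 3.9104)
step 4: θ'=3.9104 (straight) → pose (-0.8564, -1.5437, 3.9104)
step 5: θ'=4.9104 (R=0.2500) → pose (-0.9277, -1.7726, 4.9104)

(-0.9277, -1.7726, 4.9104)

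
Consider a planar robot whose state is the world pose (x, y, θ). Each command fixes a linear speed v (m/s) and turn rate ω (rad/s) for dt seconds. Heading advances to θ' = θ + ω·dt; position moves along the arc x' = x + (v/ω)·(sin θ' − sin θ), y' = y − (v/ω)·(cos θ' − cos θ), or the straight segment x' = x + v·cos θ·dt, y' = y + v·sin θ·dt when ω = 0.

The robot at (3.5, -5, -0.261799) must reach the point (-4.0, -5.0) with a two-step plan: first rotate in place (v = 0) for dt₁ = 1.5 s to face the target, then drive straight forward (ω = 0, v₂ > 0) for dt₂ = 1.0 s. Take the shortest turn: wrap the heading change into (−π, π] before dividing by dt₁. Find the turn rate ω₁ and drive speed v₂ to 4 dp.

ω₁ = -1.9199, v₂ = 7.5000

heading to target = atan2(-5−-5, -4−3.5) = 3.1416
Δθ = wrap(3.1416 − -0.2618) = -2.8798; ω₁ = Δθ/dt₁ = -1.9199
distance = √((-4−3.5)² + (-5−-5)²) = 7.5000; v₂ = distance/dt₂ = 7.5000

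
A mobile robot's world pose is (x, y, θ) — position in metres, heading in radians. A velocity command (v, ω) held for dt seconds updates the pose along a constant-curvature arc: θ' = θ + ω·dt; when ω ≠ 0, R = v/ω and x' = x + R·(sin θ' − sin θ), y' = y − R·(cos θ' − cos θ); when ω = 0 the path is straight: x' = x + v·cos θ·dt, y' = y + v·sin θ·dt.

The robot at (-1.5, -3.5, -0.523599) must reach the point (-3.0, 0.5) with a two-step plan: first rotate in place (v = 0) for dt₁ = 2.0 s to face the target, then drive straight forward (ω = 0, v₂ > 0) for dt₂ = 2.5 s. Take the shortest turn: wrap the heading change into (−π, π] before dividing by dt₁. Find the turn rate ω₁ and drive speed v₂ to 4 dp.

heading to target = atan2(0.5−-3.5, -3−-1.5) = 1.9296
Δθ = wrap(1.9296 − -0.5236) = 2.4532; ω₁ = Δθ/dt₁ = 1.2266
distance = √((-3−-1.5)² + (0.5−-3.5)²) = 4.2720; v₂ = distance/dt₂ = 1.7088

ω₁ = 1.2266, v₂ = 1.7088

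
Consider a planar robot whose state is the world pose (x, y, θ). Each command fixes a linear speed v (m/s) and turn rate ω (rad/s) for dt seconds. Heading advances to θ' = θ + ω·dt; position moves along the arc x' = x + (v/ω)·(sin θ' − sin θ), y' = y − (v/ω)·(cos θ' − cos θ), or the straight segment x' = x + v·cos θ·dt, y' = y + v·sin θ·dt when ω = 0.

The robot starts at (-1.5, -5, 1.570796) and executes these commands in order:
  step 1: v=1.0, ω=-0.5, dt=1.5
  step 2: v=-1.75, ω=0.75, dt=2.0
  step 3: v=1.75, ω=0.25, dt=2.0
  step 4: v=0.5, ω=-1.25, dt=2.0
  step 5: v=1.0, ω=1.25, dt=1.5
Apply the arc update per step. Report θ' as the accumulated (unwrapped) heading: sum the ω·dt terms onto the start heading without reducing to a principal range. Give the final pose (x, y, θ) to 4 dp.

step 1: θ'=0.8208 (R=-2.0000) → pose (-0.9634, -3.6367, 0.8208)
step 2: θ'=2.3208 (R=-2.3333) → pose (-0.9634, -6.8177, 2.3208)
step 3: θ'=2.8208 (R=7.0000) → pose (-3.8779, -4.9463, 2.8208)
step 4: θ'=0.3208 (R=-0.4000) → pose (-3.8779, -4.1871, 0.3208)
step 5: θ'=2.1958 (R=0.8000) → pose (-3.4814, -2.9598, 2.1958)

(-3.4814, -2.9598, 2.1958)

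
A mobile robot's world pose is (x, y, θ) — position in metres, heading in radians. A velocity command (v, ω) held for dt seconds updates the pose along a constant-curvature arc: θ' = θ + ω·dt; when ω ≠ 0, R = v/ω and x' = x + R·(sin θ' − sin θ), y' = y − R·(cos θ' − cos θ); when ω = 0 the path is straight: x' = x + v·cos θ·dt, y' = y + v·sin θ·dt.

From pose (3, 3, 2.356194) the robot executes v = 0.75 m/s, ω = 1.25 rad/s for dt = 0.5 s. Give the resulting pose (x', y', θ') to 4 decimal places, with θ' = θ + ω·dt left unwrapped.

θ' = 2.3562 + 1.25·0.5 = 2.9812
R = v/ω = 0.75/1.25 = 0.6000
x' = 3 + 0.6000·(sin 2.9812 − sin 2.3562) = 2.6716
y' = 3 − 0.6000·(cos 2.9812 − cos 2.3562) = 3.1680

(2.6716, 3.1680, 2.9812)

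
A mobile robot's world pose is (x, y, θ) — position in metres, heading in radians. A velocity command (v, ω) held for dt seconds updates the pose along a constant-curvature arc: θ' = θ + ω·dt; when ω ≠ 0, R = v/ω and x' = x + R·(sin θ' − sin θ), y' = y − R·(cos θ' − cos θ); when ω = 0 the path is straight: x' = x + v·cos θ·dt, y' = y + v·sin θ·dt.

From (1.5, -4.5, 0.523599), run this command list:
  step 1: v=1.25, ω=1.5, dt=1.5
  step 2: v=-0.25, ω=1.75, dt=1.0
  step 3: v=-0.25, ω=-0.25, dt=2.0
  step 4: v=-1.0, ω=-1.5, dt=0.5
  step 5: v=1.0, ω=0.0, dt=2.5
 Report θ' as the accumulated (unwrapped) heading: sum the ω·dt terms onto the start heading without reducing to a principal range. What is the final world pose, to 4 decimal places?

step 1: θ'=2.7736 (R=0.8333) → pose (1.3831, -3.0008, 2.7736)
step 2: θ'=4.5236 (R=-0.1429) → pose (1.5748, -2.8943, 4.5236)
step 3: θ'=4.0236 (R=1.0000) → pose (1.7850, -2.4464, 4.0236)
step 4: θ'=3.2736 (R=0.6667) → pose (2.2120, -2.2092, 3.2736)
step 5: θ'=3.2736 (straight) → pose (-0.2663, -2.5383, 3.2736)

(-0.2663, -2.5383, 3.2736)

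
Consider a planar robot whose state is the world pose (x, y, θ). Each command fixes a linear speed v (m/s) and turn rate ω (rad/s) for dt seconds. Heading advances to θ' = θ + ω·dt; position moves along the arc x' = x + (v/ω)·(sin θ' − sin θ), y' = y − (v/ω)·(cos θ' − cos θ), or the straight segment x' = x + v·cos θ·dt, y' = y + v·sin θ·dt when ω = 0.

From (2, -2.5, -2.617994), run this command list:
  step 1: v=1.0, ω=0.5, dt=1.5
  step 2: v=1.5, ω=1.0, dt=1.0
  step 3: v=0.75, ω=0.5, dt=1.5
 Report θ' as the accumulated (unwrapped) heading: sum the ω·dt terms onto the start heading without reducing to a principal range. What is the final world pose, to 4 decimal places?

step 1: θ'=-1.8680 (R=2.0000) → pose (1.0877, -3.6464, -1.8680)
step 2: θ'=-0.8680 (R=1.5000) → pose (1.3774, -5.0552, -0.8680)
step 3: θ'=-0.1180 (R=1.5000) → pose (2.3453, -5.5752, -0.1180)

(2.3453, -5.5752, -0.1180)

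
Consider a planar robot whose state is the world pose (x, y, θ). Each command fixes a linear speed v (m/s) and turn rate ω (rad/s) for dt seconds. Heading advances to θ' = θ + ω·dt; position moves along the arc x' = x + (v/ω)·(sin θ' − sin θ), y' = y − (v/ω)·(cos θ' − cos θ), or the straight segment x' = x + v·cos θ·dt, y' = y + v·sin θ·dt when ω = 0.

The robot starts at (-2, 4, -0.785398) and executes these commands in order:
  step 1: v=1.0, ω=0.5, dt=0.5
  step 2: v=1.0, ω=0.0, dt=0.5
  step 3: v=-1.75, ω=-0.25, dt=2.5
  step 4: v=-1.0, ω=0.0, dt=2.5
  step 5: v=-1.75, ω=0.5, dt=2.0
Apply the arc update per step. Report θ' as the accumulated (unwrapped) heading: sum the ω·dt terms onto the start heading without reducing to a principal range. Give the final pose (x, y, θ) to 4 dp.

step 1: θ'=-0.5354 (R=2.0000) → pose (-1.6062, 3.6941, -0.5354)
step 2: θ'=-0.5354 (straight) → pose (-1.1761, 3.4390, -0.5354)
step 3: θ'=-1.1604 (R=7.0000) → pose (-4.0236, 6.6666, -1.1604)
step 4: θ'=-1.1604 (straight) → pose (-5.0210, 8.9590, -1.1604)
step 5: θ'=-0.1604 (R=-3.5000) → pose (-7.6714, 11.0177, -0.1604)

(-7.6714, 11.0177, -0.1604)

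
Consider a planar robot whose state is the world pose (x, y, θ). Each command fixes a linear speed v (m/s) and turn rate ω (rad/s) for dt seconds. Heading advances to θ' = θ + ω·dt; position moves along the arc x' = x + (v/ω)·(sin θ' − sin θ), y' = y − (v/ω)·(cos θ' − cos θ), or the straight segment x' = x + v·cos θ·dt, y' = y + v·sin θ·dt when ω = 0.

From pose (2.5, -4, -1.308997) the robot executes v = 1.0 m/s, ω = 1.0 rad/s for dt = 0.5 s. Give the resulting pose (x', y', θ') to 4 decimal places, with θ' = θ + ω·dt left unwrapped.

θ' = -1.3090 + 1.0·0.5 = -0.8090
R = v/ω = 1.0/1.0 = 1.0000
x' = 2.5 + 1.0000·(sin -0.8090 − sin -1.3090) = 2.7423
y' = -4 − 1.0000·(cos -0.8090 − cos -1.3090) = -4.4314

(2.7423, -4.4314, -0.8090)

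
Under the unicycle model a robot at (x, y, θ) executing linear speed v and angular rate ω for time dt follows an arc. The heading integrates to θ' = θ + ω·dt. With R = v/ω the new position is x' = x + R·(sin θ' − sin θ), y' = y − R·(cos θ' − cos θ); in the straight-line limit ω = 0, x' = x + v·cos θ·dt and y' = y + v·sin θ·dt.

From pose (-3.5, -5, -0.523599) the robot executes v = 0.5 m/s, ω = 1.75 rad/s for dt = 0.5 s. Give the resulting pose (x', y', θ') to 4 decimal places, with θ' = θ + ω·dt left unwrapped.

θ' = -0.5236 + 1.75·0.5 = 0.3514
R = v/ω = 0.5/1.75 = 0.2857
x' = -3.5 + 0.2857·(sin 0.3514 − sin -0.5236) = -3.2588
y' = -5 − 0.2857·(cos 0.3514 − cos -0.5236) = -5.0208

(-3.2588, -5.0208, 0.3514)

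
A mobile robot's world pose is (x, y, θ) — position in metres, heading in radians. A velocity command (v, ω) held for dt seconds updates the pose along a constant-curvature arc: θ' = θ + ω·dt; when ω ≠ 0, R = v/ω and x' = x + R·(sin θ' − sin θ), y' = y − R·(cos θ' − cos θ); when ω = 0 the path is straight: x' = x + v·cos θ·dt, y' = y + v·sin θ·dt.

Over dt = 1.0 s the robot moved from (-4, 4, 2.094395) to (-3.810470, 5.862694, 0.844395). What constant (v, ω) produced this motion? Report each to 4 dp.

v = 2.0000, ω = -1.2500

Δθ = 0.844395 − 2.094395 = -1.250000
ω = Δθ/dt = -1.250000/1.0 = -1.2500
R = −Δy/(cos θ' − cos θ) = -1.6000
v = R·ω = -1.6000·-1.2500 = 2.0000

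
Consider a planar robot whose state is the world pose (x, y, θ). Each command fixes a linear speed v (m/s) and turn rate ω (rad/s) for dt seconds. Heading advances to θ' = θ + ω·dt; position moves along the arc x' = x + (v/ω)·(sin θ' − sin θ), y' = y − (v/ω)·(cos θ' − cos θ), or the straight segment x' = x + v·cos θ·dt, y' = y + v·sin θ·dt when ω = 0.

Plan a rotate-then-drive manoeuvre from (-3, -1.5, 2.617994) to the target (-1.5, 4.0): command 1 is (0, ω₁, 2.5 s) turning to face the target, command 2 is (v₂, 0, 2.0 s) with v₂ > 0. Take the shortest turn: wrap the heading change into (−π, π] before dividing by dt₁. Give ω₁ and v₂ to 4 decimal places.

ω₁ = -0.5254, v₂ = 2.8504

heading to target = atan2(4−-1.5, -1.5−-3) = 1.3045
Δθ = wrap(1.3045 − 2.6180) = -1.3134; ω₁ = Δθ/dt₁ = -0.5254
distance = √((-1.5−-3)² + (4−-1.5)²) = 5.7009; v₂ = distance/dt₂ = 2.8504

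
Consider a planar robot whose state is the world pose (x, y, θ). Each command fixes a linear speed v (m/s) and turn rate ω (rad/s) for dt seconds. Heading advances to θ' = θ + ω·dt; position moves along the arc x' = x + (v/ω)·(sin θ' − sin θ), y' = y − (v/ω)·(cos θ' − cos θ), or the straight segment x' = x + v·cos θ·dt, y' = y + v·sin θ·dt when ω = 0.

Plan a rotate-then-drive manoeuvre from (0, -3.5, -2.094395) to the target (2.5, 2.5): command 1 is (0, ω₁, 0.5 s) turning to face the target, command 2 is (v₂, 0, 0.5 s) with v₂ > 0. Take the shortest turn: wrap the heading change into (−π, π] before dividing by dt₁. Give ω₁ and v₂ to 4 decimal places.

ω₁ = -6.0256, v₂ = 13.0000

heading to target = atan2(2.5−-3.5, 2.5−0) = 1.1760
Δθ = wrap(1.1760 − -2.0944) = -3.0128; ω₁ = Δθ/dt₁ = -6.0256
distance = √((2.5−0)² + (2.5−-3.5)²) = 6.5000; v₂ = distance/dt₂ = 13.0000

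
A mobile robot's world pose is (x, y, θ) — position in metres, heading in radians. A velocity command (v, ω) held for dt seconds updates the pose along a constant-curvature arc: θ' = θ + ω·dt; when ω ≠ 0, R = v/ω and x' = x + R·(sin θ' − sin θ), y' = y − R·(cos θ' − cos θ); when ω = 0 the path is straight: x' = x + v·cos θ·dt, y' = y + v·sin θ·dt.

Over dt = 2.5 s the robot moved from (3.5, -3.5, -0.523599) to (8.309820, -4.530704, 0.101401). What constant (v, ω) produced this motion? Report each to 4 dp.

v = 2.0000, ω = 0.2500

Δθ = 0.101401 − -0.523599 = 0.625000
ω = Δθ/dt = 0.625000/2.5 = 0.2500
R = Δx/(sin θ' − sin θ) = 8.0000
v = R·ω = 8.0000·0.2500 = 2.0000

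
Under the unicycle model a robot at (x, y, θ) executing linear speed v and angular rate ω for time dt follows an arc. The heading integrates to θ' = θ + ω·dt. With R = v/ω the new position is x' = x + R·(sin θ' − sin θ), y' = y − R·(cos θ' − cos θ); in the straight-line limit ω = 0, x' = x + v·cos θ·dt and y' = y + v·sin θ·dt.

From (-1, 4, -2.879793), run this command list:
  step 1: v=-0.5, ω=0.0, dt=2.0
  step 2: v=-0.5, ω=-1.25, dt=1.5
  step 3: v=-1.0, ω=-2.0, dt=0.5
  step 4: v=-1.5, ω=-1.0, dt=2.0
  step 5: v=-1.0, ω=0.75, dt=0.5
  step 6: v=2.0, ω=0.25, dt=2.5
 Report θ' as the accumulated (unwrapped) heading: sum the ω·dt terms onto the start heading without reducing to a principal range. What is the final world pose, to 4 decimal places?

(1.3150, 1.5948, -6.7548)

step 1: θ'=-2.8798 (straight) → pose (-0.0341, 4.2588, -2.8798)
step 2: θ'=-4.7548 (R=0.4000) → pose (0.4691, 3.8555, -4.7548)
step 3: θ'=-5.7548 (R=0.5000) → pose (0.2216, 3.4449, -5.7548)
step 4: θ'=-7.7548 (R=1.5000) → pose (-2.0272, 4.5918, -7.7548)
step 5: θ'=-7.3798 (R=-1.3333) → pose (-2.1678, 5.0686, -7.3798)
step 6: θ'=-6.7548 (R=8.0000) → pose (1.3150, 1.5948, -6.7548)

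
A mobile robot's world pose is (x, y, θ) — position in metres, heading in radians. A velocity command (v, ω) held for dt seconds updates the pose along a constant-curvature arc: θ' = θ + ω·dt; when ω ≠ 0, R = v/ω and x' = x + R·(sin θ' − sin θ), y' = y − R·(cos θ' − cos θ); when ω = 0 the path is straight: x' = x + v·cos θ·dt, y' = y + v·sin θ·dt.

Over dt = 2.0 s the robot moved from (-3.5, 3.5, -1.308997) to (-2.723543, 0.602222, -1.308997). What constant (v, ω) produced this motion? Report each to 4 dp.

v = 1.5000, ω = 0.0000

Δθ = -1.308997 − -1.308997 = 0.000000
ω = Δθ/dt = 0.000000/2.0 = 0.0000
ω = 0 → v = (Δx·cos θ + Δy·sin θ)/dt = 1.5000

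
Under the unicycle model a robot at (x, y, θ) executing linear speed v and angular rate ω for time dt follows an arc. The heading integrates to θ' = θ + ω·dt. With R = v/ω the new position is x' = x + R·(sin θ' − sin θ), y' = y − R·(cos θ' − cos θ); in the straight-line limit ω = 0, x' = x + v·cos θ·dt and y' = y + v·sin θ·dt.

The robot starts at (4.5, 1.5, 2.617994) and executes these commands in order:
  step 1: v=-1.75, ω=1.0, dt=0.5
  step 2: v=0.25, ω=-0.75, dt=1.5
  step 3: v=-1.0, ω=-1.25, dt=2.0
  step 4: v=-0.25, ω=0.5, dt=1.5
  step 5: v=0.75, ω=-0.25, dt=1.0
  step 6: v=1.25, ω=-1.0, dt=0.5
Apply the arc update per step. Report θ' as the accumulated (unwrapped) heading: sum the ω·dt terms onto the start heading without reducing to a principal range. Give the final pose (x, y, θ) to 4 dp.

step 1: θ'=3.1180 (R=-1.7500) → pose (5.3337, 1.2660, 3.1180)
step 2: θ'=1.9930 (R=-0.3333) → pose (5.0375, 1.4627, 1.9930)
step 3: θ'=-0.5070 (R=0.8000) → pose (3.9193, 0.4355, -0.5070)
step 4: θ'=0.2430 (R=-0.5000) → pose (3.5562, 0.4837, 0.2430)
step 5: θ'=-0.0070 (R=-3.0000) → pose (4.2991, 0.5718, -0.0070)
step 6: θ'=-0.5070 (R=-1.2500) → pose (4.8973, 0.4146, -0.5070)

(4.8973, 0.4146, -0.5070)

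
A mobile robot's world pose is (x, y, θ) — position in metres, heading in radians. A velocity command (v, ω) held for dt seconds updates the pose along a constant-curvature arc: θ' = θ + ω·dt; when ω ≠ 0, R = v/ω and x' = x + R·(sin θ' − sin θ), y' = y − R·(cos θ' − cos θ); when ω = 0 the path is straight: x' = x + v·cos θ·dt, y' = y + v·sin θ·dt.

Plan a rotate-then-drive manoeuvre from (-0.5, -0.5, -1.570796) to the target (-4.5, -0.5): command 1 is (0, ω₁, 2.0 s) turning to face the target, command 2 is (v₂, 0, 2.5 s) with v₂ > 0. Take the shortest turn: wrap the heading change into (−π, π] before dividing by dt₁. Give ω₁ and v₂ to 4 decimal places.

heading to target = atan2(-0.5−-0.5, -4.5−-0.5) = 3.1416
Δθ = wrap(3.1416 − -1.5708) = -1.5708; ω₁ = Δθ/dt₁ = -0.7854
distance = √((-4.5−-0.5)² + (-0.5−-0.5)²) = 4.0000; v₂ = distance/dt₂ = 1.6000

ω₁ = -0.7854, v₂ = 1.6000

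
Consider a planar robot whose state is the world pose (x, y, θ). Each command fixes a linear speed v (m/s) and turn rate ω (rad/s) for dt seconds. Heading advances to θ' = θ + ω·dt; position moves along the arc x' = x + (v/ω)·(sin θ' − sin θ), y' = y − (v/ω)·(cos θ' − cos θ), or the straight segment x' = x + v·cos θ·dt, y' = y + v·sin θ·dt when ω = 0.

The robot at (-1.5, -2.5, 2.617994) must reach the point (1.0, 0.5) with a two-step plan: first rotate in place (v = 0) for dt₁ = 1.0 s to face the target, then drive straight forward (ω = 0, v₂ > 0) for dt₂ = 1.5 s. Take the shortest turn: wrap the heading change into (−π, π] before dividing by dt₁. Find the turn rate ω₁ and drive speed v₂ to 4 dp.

ω₁ = -1.7419, v₂ = 2.6034

heading to target = atan2(0.5−-2.5, 1−-1.5) = 0.8761
Δθ = wrap(0.8761 − 2.6180) = -1.7419; ω₁ = Δθ/dt₁ = -1.7419
distance = √((1−-1.5)² + (0.5−-2.5)²) = 3.9051; v₂ = distance/dt₂ = 2.6034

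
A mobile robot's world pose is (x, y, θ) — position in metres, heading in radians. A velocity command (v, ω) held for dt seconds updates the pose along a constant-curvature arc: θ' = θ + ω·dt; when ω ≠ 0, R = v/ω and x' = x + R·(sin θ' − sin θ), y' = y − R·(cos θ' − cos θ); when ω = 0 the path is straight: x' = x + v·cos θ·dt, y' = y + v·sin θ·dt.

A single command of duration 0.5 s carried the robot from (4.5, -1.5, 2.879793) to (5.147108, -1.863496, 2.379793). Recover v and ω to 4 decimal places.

v = -1.5000, ω = -1.0000

Δθ = 2.379793 − 2.879793 = -0.500000
ω = Δθ/dt = -0.500000/0.5 = -1.0000
R = Δx/(sin θ' − sin θ) = 1.5000
v = R·ω = 1.5000·-1.0000 = -1.5000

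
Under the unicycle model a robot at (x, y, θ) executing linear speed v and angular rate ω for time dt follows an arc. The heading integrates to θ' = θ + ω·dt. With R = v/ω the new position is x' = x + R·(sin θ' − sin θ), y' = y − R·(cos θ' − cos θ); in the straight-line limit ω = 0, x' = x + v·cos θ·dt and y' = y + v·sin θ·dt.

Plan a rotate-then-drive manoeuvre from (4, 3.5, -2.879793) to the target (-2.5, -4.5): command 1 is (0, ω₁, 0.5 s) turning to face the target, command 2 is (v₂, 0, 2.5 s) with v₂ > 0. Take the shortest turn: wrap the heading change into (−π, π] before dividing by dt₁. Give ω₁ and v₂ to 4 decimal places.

heading to target = atan2(-4.5−3.5, -2.5−4) = -2.2531
Δθ = wrap(-2.2531 − -2.8798) = 0.6267; ω₁ = Δθ/dt₁ = 1.2534
distance = √((-2.5−4)² + (-4.5−3.5)²) = 10.3078; v₂ = distance/dt₂ = 4.1231

ω₁ = 1.2534, v₂ = 4.1231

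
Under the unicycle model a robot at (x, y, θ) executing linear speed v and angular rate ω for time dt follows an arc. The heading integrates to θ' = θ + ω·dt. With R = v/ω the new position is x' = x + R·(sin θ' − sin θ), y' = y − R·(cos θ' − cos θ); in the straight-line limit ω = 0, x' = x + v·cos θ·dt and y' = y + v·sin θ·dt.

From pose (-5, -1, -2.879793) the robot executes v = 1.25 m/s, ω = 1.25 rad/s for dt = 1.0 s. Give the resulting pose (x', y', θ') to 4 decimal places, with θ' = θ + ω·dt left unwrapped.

(-5.7394, -1.9070, -1.6298)

θ' = -2.8798 + 1.25·1.0 = -1.6298
R = v/ω = 1.25/1.25 = 1.0000
x' = -5 + 1.0000·(sin -1.6298 − sin -2.8798) = -5.7394
y' = -1 − 1.0000·(cos -1.6298 − cos -2.8798) = -1.9070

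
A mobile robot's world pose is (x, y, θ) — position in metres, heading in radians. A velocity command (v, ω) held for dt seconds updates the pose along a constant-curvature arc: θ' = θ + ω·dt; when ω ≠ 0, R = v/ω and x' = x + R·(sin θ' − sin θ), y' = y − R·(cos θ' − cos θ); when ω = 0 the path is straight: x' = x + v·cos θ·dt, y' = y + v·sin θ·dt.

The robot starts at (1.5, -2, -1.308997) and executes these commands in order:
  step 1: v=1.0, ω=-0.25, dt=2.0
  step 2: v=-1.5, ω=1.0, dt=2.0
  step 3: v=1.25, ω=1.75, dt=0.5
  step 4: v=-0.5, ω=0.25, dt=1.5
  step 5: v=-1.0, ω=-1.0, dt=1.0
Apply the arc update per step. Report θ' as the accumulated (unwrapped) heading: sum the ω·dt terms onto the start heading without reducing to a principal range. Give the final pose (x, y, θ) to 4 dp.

step 1: θ'=-1.8090 (R=-4.0000) → pose (1.5234, -3.9791, -1.8090)
step 2: θ'=0.1910 (R=-1.5000) → pose (-0.2191, -2.1524, 0.1910)
step 3: θ'=1.0660 (R=0.7143) → pose (0.2705, -1.7966, 1.0660)
step 4: θ'=1.4410 (R=-2.0000) → pose (0.0379, -2.5050, 1.4410)
step 5: θ'=0.4410 (R=1.0000) → pose (-0.5268, -3.2799, 0.4410)

(-0.5268, -3.2799, 0.4410)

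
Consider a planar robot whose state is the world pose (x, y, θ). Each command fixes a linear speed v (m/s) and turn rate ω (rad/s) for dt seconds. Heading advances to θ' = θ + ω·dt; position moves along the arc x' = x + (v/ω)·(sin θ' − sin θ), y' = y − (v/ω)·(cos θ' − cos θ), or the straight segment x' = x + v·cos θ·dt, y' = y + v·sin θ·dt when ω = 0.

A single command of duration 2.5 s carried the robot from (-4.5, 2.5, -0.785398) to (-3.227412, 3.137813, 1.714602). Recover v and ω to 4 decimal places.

v = 0.7500, ω = 1.0000

Δθ = 1.714602 − -0.785398 = 2.500000
ω = Δθ/dt = 2.500000/2.5 = 1.0000
R = Δx/(sin θ' − sin θ) = 0.7500
v = R·ω = 0.7500·1.0000 = 0.7500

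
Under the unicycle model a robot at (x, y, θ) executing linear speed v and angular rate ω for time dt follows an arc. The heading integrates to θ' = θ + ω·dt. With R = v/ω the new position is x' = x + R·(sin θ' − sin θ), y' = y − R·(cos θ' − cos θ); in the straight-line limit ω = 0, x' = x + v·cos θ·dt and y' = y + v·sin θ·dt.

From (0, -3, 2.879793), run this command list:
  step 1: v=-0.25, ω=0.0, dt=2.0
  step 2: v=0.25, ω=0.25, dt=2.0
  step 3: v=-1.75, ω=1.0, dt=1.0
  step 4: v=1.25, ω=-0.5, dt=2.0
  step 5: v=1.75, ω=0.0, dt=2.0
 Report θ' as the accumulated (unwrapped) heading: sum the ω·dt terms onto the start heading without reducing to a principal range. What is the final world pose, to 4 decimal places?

(-3.9449, -4.4334, 3.3798)

step 1: θ'=2.8798 (straight) → pose (0.4830, -3.1294, 2.8798)
step 2: θ'=3.3798 (R=1.0000) → pose (-0.0118, -3.1236, 3.3798)
step 3: θ'=4.3798 (R=-1.7500) → pose (1.2294, -1.9944, 4.3798)
step 4: θ'=3.3798 (R=-2.5000) → pose (-0.5437, -3.6075, 3.3798)
step 5: θ'=3.3798 (straight) → pose (-3.9449, -4.4334, 3.3798)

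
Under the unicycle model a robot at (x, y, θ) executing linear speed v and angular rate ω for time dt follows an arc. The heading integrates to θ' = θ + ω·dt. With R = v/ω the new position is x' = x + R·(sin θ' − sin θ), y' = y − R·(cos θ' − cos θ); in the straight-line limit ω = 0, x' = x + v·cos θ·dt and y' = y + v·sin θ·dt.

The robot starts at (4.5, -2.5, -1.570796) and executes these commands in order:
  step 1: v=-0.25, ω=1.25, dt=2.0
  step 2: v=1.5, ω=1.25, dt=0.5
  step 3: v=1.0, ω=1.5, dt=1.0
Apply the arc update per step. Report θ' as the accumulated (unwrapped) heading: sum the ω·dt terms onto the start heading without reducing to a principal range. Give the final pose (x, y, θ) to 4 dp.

step 1: θ'=0.9292 (R=-0.2000) → pose (4.1398, -2.3803, 0.9292)
step 2: θ'=1.5542 (R=1.2000) → pose (4.3782, -1.6820, 1.5542)
step 3: θ'=3.0542 (R=0.6667) → pose (3.7698, -1.0069, 3.0542)

(3.7698, -1.0069, 3.0542)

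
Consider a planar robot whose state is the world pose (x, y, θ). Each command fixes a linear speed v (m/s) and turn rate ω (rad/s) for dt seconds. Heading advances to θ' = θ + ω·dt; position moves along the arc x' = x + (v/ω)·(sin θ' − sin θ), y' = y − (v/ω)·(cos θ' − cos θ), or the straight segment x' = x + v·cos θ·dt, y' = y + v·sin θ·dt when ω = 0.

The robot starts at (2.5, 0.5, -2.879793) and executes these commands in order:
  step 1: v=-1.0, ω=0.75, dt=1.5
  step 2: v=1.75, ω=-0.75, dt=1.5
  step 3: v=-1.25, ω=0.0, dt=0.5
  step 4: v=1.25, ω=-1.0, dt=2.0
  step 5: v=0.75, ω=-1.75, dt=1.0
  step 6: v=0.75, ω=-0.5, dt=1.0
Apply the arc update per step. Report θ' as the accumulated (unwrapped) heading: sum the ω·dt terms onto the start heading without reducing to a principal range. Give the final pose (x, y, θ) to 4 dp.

(2.0055, 1.2092, -7.1298)

step 1: θ'=-1.7548 (R=-1.3333) → pose (3.4657, 1.5440, -1.7548)
step 2: θ'=-2.8798 (R=-2.3333) → pose (1.7757, -0.2830, -2.8798)
step 3: θ'=-2.8798 (straight) → pose (2.3794, -0.1212, -2.8798)
step 4: θ'=-4.8798 (R=-1.2500) → pose (0.8234, 1.2945, -4.8798)
step 5: θ'=-6.6298 (R=-0.4286) → pose (1.3915, 1.6262, -6.6298)
step 6: θ'=-7.1298 (R=-1.5000) → pose (2.0055, 1.2092, -7.1298)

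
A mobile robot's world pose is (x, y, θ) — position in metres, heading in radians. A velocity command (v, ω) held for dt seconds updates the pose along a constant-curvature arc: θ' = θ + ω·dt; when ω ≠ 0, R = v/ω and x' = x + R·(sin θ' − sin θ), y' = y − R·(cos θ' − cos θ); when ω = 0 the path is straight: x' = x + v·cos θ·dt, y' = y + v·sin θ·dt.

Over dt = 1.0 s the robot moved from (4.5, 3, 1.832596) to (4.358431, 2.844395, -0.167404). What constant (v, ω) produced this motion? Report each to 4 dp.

Δθ = -0.167404 − 1.832596 = -2.000000
ω = Δθ/dt = -2.000000/1.0 = -2.0000
R = −Δy/(cos θ' − cos θ) = 0.1250
v = R·ω = 0.1250·-2.0000 = -0.2500

v = -0.2500, ω = -2.0000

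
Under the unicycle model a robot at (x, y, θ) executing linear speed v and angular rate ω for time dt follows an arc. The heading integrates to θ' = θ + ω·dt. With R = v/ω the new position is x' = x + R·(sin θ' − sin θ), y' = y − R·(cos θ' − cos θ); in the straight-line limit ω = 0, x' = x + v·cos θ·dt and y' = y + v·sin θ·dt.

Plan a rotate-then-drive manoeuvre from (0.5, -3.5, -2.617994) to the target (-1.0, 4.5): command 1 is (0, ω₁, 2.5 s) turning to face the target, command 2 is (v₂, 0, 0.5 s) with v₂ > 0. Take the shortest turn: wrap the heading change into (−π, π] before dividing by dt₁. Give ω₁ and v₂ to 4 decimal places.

heading to target = atan2(4.5−-3.5, -1−0.5) = 1.7561
Δθ = wrap(1.7561 − -2.6180) = -1.9090; ω₁ = Δθ/dt₁ = -0.7636
distance = √((-1−0.5)² + (4.5−-3.5)²) = 8.1394; v₂ = distance/dt₂ = 16.2788

ω₁ = -0.7636, v₂ = 16.2788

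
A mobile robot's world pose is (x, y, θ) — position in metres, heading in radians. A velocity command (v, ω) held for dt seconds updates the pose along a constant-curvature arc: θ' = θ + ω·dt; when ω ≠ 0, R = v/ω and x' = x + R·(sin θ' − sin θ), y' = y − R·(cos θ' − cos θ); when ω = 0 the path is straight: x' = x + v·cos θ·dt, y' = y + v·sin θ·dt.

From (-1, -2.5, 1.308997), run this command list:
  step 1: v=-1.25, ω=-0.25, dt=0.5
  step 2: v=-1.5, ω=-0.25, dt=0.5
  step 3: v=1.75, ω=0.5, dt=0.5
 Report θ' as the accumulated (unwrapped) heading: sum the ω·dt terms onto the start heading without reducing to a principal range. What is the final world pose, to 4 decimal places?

(-1.1953, -2.9589, 1.3090)

step 1: θ'=1.1840 (R=5.0000) → pose (-1.1990, -3.0920, 1.1840)
step 2: θ'=1.0590 (R=6.0000) → pose (-1.5246, -3.7672, 1.0590)
step 3: θ'=1.3090 (R=3.5000) → pose (-1.1953, -2.9589, 1.3090)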